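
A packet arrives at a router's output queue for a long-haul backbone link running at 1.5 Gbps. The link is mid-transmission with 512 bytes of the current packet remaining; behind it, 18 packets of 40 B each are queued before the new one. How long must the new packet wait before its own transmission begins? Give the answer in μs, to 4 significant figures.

Each queued packet: L/R = 320/1500000000 = 0.213333 μs.
18 queued → 3.84 μs.
Plus remaining 4096 bits of current packet: 2.73067 μs.
Queuing delay = 6.571 μs.

6.571 μs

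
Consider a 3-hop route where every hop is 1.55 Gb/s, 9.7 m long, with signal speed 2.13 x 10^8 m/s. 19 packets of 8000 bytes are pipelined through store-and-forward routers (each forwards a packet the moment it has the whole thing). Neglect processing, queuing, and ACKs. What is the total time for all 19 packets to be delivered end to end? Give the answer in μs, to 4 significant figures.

Per-hop transmission t_tx = L/R = 64000/1550000000 = 41.2903 μs.
Per-hop propagation t_prop = 9.7/213000000 = 0.0455399 μs.
Pipeline fill: first packet needs 3·t_tx to clear all hops; remaining 18 packets each add one t_tx.
Total = (3+19-1)·t_tx + 3·t_prop = 21·41.2903 + 3·0.0455399 = 867.2 μs.

867.2 μs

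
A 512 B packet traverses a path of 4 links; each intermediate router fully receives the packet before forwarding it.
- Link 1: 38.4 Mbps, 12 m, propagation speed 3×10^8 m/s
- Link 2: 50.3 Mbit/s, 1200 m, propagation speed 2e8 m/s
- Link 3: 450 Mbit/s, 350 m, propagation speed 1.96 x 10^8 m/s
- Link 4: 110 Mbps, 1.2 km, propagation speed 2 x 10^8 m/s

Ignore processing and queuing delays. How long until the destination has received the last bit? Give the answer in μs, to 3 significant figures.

248 μs

L = 512 × 8 = 4096 bits.
Transmission delays (L/R per hop): 106.667, 81.4314, 9.10222, 37.2364 μs; sum = 234.437 μs.
Propagation delays (d/s per hop): 0.04, 6, 1.78571, 6 μs; sum = 13.8257 μs.
End-to-end = 248 μs.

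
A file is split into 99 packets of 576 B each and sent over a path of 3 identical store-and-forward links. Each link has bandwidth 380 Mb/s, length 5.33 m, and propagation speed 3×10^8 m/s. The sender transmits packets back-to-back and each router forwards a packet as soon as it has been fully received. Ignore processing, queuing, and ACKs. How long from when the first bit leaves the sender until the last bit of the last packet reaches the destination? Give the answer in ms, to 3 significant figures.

Per-hop transmission t_tx = L/R = 4608/380000000 = 0.0121263 ms.
Per-hop propagation t_prop = 5.33/300000000 = 1.77667e-05 ms.
Pipeline fill: first packet needs 3·t_tx to clear all hops; remaining 98 packets each add one t_tx.
Total = (3+99-1)·t_tx + 3·t_prop = 101·0.0121263 + 3·1.77667e-05 = 1.22 ms.

1.22 ms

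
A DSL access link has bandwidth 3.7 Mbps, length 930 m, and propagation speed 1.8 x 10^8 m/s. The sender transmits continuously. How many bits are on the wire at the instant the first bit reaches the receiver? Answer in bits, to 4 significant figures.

Propagation delay = 930 / 180000000 = 5.16667e-06 s.
BDP = R × t_prop = 3700000 × 5.16667e-06 = 19.1167 bits.

19.12 bits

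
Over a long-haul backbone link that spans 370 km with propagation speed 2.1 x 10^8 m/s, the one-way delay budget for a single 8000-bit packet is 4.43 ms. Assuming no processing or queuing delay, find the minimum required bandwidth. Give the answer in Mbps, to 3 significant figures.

3.00 Mbps

Propagation delay = 370000 / 210000000 = 1.7619 ms.
Transmission budget = 4.43 − 1.7619 = 2.6681 ms.
R ≥ L / t_tx = 8000 bits / 0.0026681 s = 3.00 Mbps.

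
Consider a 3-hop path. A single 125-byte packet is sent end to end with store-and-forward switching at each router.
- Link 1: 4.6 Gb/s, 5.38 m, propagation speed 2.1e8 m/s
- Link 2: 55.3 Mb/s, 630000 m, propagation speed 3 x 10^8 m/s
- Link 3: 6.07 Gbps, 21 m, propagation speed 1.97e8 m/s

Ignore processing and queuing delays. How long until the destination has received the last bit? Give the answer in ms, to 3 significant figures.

2.12 ms

L = 125 × 8 = 1000 bits.
Transmission delays (L/R per hop): 0.000217391, 0.0180832, 0.000164745 ms; sum = 0.0184653 ms.
Propagation delays (d/s per hop): 2.5619e-05, 2.1, 0.000106599 ms; sum = 2.10013 ms.
End-to-end = 2.12 ms.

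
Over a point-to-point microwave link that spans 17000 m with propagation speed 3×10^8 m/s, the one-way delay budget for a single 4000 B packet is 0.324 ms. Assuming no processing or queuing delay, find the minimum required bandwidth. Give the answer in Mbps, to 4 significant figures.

119.7 Mbps

L = 32000 bits.
Propagation delay = 17000 / 300000000 = 0.0566667 ms.
Transmission budget = 0.324 − 0.0566667 = 0.267333 ms.
R ≥ L / t_tx = 32000 bits / 0.000267333 s = 119.7 Mbps.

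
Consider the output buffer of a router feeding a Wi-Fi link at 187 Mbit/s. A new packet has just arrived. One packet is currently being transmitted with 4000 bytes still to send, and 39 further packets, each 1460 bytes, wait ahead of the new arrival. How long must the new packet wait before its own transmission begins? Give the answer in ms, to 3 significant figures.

Each queued packet: L/R = 11680/187000000 = 0.0624599 ms.
39 queued → 2.43594 ms.
Plus remaining 32000 bits of current packet: 0.171123 ms.
Queuing delay = 2.61 ms.

2.61 ms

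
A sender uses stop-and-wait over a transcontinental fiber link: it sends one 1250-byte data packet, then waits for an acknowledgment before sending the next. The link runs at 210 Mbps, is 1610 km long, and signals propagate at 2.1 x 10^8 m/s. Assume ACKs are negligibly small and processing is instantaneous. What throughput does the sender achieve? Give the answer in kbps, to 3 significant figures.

650 kbps

t_tx = L/R = 10000/210000000 = 4.7619e-05 s.
t_prop = 1610000/210000000 = 0.00766667 s; RTT = 0.0153333 s.
Cycle = t_tx + RTT = 0.015381 s.
Throughput = L / cycle = 10000 / 0.015381 = 650 kbps.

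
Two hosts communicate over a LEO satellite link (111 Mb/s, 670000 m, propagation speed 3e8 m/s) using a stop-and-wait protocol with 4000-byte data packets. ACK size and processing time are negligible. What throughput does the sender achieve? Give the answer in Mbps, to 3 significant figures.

6.73 Mbps

t_tx = L/R = 32000/111000000 = 0.000288288 s.
t_prop = 670000/300000000 = 0.00223333 s; RTT = 0.00446667 s.
Cycle = t_tx + RTT = 0.00475495 s.
Throughput = L / cycle = 32000 / 0.00475495 = 6.73 Mbps.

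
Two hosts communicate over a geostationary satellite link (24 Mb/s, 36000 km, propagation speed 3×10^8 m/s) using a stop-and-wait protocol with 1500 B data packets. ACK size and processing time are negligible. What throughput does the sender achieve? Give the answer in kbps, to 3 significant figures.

t_tx = L/R = 12000/24000000 = 0.0005 s.
t_prop = 36000000/300000000 = 0.12 s; RTT = 0.24 s.
Cycle = t_tx + RTT = 0.2405 s.
Throughput = L / cycle = 12000 / 0.2405 = 49.9 kbps.

49.9 kbps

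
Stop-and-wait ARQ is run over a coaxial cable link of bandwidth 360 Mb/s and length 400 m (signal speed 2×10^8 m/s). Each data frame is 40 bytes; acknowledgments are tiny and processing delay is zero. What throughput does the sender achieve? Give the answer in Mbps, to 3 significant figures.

65.5 Mbps

t_tx = L/R = 320/360000000 = 8.88889e-07 s.
t_prop = 400/200000000 = 2e-06 s; RTT = 4e-06 s.
Cycle = t_tx + RTT = 4.88889e-06 s.
Throughput = L / cycle = 320 / 4.88889e-06 = 65.5 Mbps.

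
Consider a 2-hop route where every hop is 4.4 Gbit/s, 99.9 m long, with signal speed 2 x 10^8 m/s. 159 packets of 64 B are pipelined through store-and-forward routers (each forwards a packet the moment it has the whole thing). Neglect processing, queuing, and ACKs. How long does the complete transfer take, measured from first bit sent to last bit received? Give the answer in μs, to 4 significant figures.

Per-hop transmission t_tx = L/R = 512/4400000000 = 0.116364 μs.
Per-hop propagation t_prop = 99.9/200000000 = 0.4995 μs.
Pipeline fill: first packet needs 2·t_tx to clear all hops; remaining 158 packets each add one t_tx.
Total = (2+159-1)·t_tx + 2·t_prop = 160·0.116364 + 2·0.4995 = 19.62 μs.

19.62 μs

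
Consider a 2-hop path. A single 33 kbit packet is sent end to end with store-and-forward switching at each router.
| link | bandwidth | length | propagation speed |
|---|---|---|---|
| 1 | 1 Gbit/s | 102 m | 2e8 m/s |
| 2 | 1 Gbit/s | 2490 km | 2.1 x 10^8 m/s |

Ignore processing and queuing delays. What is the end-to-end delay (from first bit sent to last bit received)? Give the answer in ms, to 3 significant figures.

L = 33000 bits.
Transmission delay per hop = L/R = 33000/1000000000 = 0.033 ms; 2 hops → 0.066 ms.
Propagation delays (d/s per hop): 0.00051, 11.8571 ms; sum = 11.8577 ms.
End-to-end = 11.9 ms.

11.9 ms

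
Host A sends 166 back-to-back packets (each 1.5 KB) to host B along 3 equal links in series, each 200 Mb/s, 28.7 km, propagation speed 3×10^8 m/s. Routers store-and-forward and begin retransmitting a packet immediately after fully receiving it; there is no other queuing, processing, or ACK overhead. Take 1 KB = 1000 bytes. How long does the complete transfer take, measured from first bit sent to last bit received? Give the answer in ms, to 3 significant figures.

10.4 ms

Per-hop transmission t_tx = L/R = 12000/200000000 = 0.06 ms.
Per-hop propagation t_prop = 28700/300000000 = 0.0956667 ms.
Pipeline fill: first packet needs 3·t_tx to clear all hops; remaining 165 packets each add one t_tx.
Total = (3+166-1)·t_tx + 3·t_prop = 168·0.06 + 3·0.0956667 = 10.4 ms.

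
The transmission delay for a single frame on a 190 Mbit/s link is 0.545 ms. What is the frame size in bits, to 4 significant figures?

103600 bits

L = R × t_tx = 190000000 b/s × 0.000545 s = 103550 bits.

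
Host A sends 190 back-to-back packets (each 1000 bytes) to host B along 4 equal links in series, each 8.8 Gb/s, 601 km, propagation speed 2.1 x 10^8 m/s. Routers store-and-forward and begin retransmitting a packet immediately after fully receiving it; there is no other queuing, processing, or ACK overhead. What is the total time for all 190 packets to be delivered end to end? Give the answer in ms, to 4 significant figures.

11.62 ms

Per-hop transmission t_tx = L/R = 8000/8800000000 = 0.000909091 ms.
Per-hop propagation t_prop = 601000/210000000 = 2.8619 ms.
Pipeline fill: first packet needs 4·t_tx to clear all hops; remaining 189 packets each add one t_tx.
Total = (4+190-1)·t_tx + 4·t_prop = 193·0.000909091 + 4·2.8619 = 11.62 ms.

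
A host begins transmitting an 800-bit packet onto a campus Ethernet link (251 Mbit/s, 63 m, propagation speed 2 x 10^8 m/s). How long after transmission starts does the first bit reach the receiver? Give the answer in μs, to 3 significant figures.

First bit experiences only propagation delay: d/s = 63/200000000 = 0.315 μs.

0.315 μs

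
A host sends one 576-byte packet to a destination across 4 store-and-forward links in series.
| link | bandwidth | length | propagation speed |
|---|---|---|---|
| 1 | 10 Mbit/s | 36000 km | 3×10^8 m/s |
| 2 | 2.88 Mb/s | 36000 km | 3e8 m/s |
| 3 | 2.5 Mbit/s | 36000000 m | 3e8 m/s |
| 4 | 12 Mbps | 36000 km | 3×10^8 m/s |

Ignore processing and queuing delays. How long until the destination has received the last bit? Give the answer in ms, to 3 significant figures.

L = 576 × 8 = 4608 bits.
Transmission delays (L/R per hop): 0.4608, 1.6, 1.8432, 0.384 ms; sum = 4.288 ms.
Propagation delays (d/s per hop): 120, 120, 120, 120 ms; sum = 480 ms.
End-to-end = 484 ms.

484 ms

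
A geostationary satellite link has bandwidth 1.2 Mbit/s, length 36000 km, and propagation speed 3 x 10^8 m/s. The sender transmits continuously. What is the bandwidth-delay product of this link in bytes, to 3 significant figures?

Propagation delay = 36000000 / 300000000 = 0.12 s.
BDP = R × t_prop = 1200000 × 0.12 = 144000 bits.
In bytes: 144000/8 = 18000 bytes.

18000 bytes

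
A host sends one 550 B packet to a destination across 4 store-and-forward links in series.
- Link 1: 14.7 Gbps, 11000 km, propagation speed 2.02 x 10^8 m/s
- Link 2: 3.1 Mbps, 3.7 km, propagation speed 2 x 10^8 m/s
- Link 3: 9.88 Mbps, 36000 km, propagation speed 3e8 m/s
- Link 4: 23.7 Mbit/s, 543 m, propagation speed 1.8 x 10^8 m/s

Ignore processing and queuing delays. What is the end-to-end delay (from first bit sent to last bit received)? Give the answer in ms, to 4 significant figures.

L = 550 × 8 = 4400 bits.
Transmission delays (L/R per hop): 0.00029932, 1.41935, 0.445344, 0.185654 ms; sum = 2.05065 ms.
Propagation delays (d/s per hop): 54.4554, 0.0185, 120, 0.00301667 ms; sum = 174.477 ms.
End-to-end = 176.5 ms.

176.5 ms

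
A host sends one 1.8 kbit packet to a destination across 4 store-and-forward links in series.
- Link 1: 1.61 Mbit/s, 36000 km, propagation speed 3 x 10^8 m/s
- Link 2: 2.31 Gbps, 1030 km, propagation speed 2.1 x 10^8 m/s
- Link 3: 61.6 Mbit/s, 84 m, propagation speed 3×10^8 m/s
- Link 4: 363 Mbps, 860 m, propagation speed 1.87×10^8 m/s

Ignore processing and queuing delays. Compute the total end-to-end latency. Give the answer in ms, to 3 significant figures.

126 ms

L = 1800 bits.
Transmission delays (L/R per hop): 1.11801, 0.000779221, 0.0292208, 0.00495868 ms; sum = 1.15297 ms.
Propagation delays (d/s per hop): 120, 4.90476, 0.00028, 0.00459893 ms; sum = 124.91 ms.
End-to-end = 126 ms.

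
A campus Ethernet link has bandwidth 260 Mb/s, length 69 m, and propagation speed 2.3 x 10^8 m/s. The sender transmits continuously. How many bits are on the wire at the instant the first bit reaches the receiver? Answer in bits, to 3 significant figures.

78.0 bits

Propagation delay = 69 / 2.3e+08 = 3e-07 s.
BDP = R × t_prop = 260000000 × 3e-07 = 78 bits.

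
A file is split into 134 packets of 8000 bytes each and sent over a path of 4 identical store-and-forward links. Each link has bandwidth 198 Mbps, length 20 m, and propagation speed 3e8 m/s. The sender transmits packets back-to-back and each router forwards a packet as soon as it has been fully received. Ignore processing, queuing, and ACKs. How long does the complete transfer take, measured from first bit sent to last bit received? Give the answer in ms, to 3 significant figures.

44.3 ms

Per-hop transmission t_tx = L/R = 64000/198000000 = 0.323232 ms.
Per-hop propagation t_prop = 20/300000000 = 6.66667e-05 ms.
Pipeline fill: first packet needs 4·t_tx to clear all hops; remaining 133 packets each add one t_tx.
Total = (4+134-1)·t_tx + 4·t_prop = 137·0.323232 + 4·6.66667e-05 = 44.3 ms.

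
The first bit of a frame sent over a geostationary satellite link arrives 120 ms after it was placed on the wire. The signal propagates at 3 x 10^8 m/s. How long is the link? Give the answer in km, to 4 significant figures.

d = s × t_prop = 300000000 × 0.12 = 36000 km.

36000 km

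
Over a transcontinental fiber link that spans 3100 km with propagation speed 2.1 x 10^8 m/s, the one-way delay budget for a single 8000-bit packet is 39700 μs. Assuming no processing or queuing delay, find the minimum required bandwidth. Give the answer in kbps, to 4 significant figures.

320.8 kbps

Propagation delay = 3100000 / 210000000 = 14761.9 μs.
Transmission budget = 39700 − 14761.9 = 24938.1 μs.
R ≥ L / t_tx = 8000 bits / 0.0249381 s = 320.8 kbps.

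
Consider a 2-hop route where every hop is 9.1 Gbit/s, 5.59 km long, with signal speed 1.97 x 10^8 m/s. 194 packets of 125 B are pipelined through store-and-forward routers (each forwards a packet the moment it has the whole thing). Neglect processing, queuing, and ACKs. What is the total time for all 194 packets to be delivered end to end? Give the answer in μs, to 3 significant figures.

78.2 μs

Per-hop transmission t_tx = L/R = 1000/9100000000 = 0.10989 μs.
Per-hop propagation t_prop = 5590/197000000 = 28.3756 μs.
Pipeline fill: first packet needs 2·t_tx to clear all hops; remaining 193 packets each add one t_tx.
Total = (2+194-1)·t_tx + 2·t_prop = 195·0.10989 + 2·28.3756 = 78.2 μs.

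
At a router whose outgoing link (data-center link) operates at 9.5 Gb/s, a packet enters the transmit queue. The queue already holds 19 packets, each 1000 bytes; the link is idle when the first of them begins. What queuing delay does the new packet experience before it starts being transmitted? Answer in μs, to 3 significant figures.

16.0 μs

Each queued packet: L/R = 8000/9500000000 = 0.842105 μs.
19 queued → 16 μs.
Queuing delay = 16.0 μs.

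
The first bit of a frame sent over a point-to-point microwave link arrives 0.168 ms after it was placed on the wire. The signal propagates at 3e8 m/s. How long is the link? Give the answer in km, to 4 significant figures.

d = s × t_prop = 300000000 × 0.000168 = 50.40 km.

50.40 km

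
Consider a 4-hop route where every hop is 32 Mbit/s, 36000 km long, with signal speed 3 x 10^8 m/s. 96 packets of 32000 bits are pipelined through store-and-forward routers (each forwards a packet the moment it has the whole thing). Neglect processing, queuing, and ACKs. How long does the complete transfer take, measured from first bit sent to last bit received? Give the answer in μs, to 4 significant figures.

Per-hop transmission t_tx = L/R = 32000/32000000 = 1000 μs.
Per-hop propagation t_prop = 36000000/300000000 = 120000 μs.
Pipeline fill: first packet needs 4·t_tx to clear all hops; remaining 95 packets each add one t_tx.
Total = (4+96-1)·t_tx + 4·t_prop = 99·1000 + 4·120000 = 579000 μs.

579000 μs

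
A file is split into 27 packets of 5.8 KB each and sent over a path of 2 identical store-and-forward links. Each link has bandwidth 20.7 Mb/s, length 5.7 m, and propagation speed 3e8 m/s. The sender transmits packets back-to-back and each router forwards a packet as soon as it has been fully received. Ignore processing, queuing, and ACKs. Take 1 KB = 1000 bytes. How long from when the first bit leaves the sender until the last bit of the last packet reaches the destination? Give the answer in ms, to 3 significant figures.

Per-hop transmission t_tx = L/R = 46400/20700000 = 2.24155 ms.
Per-hop propagation t_prop = 5.7/300000000 = 1.9e-05 ms.
Pipeline fill: first packet needs 2·t_tx to clear all hops; remaining 26 packets each add one t_tx.
Total = (2+27-1)·t_tx + 2·t_prop = 28·2.24155 + 2·1.9e-05 = 62.8 ms.

62.8 ms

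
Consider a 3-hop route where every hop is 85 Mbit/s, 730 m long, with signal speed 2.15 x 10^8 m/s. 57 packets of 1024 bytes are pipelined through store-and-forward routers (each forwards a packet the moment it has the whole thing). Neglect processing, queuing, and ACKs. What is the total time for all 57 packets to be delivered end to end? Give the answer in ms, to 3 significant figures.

Per-hop transmission t_tx = L/R = 8192/85000000 = 0.0963765 ms.
Per-hop propagation t_prop = 730/215000000 = 0.00339535 ms.
Pipeline fill: first packet needs 3·t_tx to clear all hops; remaining 56 packets each add one t_tx.
Total = (3+57-1)·t_tx + 3·t_prop = 59·0.0963765 + 3·0.00339535 = 5.70 ms.

5.70 ms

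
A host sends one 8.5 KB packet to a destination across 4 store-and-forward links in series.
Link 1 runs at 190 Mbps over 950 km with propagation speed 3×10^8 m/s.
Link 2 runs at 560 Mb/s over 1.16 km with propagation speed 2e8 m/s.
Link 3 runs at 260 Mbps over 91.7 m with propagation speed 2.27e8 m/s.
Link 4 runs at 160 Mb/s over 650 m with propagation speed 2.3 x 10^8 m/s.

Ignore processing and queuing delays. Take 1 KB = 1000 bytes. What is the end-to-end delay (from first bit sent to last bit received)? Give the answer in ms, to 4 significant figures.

4.342 ms

L = 68000 bits.
Transmission delays (L/R per hop): 0.357895, 0.121429, 0.261538, 0.425 ms; sum = 1.16586 ms.
Propagation delays (d/s per hop): 3.16667, 0.0058, 0.000403965, 0.00282609 ms; sum = 3.1757 ms.
End-to-end = 4.342 ms.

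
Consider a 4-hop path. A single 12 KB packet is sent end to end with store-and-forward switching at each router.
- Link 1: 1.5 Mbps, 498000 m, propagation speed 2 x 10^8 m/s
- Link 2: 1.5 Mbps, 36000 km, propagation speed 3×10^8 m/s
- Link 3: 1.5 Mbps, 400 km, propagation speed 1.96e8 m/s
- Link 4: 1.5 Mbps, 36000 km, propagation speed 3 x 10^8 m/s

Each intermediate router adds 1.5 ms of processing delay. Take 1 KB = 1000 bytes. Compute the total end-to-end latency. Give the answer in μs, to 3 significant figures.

L = 96000 bits.
Transmission delay per hop = L/R = 96000/1500000 = 64000 μs; 4 hops → 256000 μs.
Propagation delays (d/s per hop): 2490, 120000, 2040.82, 120000 μs; sum = 244531 μs.
Processing at 3 router(s): 3 × 1.5 ms = 4500 μs.
End-to-end = 505000 μs.

505000 μs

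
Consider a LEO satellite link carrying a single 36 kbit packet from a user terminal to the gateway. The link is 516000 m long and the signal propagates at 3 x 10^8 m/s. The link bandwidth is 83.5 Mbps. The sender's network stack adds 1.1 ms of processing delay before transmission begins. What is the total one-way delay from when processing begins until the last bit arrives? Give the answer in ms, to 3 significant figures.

L = 36000 bits.
Transmission delay = L/R = 36000 / 83500000 = 0.431138 ms.
Propagation delay = d/s = 516000 m / 300000000 m/s = 1.72 ms.
Plus processing delay 1.1 ms = 1.1 ms.
Total = 3.25 ms.

3.25 ms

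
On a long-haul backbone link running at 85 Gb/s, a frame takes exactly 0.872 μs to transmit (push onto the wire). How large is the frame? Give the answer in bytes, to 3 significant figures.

9270 bytes

L = R × t_tx = 85000000000 b/s × 8.72e-07 s = 74120 bits.
In bytes: 74120 / 8 = 9270 bytes.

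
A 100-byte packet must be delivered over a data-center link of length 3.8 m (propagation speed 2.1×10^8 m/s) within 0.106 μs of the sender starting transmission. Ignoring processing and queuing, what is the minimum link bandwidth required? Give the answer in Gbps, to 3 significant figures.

L = 800 bits.
Propagation delay = 3.8 / 210000000 = 0.0180952 μs.
Transmission budget = 0.106 − 0.0180952 = 0.0879048 μs.
R ≥ L / t_tx = 800 bits / 8.79048e-08 s = 9.10 Gbps.

9.10 Gbps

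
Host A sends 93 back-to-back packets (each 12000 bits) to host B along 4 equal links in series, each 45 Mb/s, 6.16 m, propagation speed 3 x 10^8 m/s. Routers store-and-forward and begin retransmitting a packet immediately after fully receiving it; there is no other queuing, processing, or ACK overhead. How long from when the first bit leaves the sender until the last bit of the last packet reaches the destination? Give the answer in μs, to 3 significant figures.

Per-hop transmission t_tx = L/R = 12000/45000000 = 266.667 μs.
Per-hop propagation t_prop = 6.16/300000000 = 0.0205333 μs.
Pipeline fill: first packet needs 4·t_tx to clear all hops; remaining 92 packets each add one t_tx.
Total = (4+93-1)·t_tx + 4·t_prop = 96·266.667 + 4·0.0205333 = 25600 μs.

25600 μs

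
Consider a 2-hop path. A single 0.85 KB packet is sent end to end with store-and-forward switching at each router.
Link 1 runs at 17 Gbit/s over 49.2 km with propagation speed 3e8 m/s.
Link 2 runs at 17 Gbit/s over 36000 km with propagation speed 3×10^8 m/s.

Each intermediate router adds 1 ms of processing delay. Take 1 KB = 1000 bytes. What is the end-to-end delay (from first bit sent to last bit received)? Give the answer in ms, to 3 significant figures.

121 ms

L = 6800 bits.
Transmission delay per hop = L/R = 6800/17000000000 = 0.0004 ms; 2 hops → 0.0008 ms.
Propagation delays (d/s per hop): 0.164, 120 ms; sum = 120.164 ms.
Processing at 1 router(s): 1 × 1 ms = 1 ms.
End-to-end = 121 ms.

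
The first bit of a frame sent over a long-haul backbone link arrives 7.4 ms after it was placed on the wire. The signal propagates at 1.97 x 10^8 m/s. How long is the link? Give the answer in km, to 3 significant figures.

1460 km

d = s × t_prop = 197000000 × 0.0074 = 1460 km.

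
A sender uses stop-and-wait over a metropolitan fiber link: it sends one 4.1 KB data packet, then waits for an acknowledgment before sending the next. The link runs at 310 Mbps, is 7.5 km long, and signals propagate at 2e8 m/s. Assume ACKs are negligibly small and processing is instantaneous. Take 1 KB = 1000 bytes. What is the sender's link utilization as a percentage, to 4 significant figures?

58.52 %

t_tx = L/R = 32800/310000000 = 0.000105806 s.
t_prop = 7500/200000000 = 3.75e-05 s; RTT = 7.5e-05 s.
Cycle = t_tx + RTT = 0.000180806 s.
Utilization = t_tx / cycle = 0.000105806/0.000180806 = 58.52 %.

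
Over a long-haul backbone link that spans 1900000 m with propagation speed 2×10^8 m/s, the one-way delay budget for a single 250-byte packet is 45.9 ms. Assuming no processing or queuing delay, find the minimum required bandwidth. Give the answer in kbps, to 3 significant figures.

L = 2000 bits.
Propagation delay = 1900000 / 200000000 = 9.5 ms.
Transmission budget = 45.9 − 9.5 = 36.4 ms.
R ≥ L / t_tx = 2000 bits / 0.0364 s = 54.9 kbps.

54.9 kbps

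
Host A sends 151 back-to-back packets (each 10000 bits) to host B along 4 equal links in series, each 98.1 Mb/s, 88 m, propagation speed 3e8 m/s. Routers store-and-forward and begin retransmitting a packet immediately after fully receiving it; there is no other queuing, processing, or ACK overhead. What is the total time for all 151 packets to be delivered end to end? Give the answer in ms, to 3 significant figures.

15.7 ms

Per-hop transmission t_tx = L/R = 10000/98100000 = 0.101937 ms.
Per-hop propagation t_prop = 88/300000000 = 0.000293333 ms.
Pipeline fill: first packet needs 4·t_tx to clear all hops; remaining 150 packets each add one t_tx.
Total = (4+151-1)·t_tx + 4·t_prop = 154·0.101937 + 4·0.000293333 = 15.7 ms.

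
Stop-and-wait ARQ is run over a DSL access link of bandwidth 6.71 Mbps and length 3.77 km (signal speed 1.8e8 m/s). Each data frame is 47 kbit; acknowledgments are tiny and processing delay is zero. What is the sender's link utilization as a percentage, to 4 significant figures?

t_tx = L/R = 47000/6710000 = 0.00700447 s.
t_prop = 3770/180000000 = 2.09444e-05 s; RTT = 4.18889e-05 s.
Cycle = t_tx + RTT = 0.00704636 s.
Utilization = t_tx / cycle = 0.00700447/0.00704636 = 99.41 %.

99.41 %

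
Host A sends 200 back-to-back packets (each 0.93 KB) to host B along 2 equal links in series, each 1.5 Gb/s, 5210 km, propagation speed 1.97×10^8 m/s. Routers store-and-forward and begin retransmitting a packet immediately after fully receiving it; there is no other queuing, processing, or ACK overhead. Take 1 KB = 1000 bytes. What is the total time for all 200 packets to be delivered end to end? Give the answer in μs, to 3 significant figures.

53900 μs

Per-hop transmission t_tx = L/R = 7440/1500000000 = 4.96 μs.
Per-hop propagation t_prop = 5210000/197000000 = 26446.7 μs.
Pipeline fill: first packet needs 2·t_tx to clear all hops; remaining 199 packets each add one t_tx.
Total = (2+200-1)·t_tx + 2·t_prop = 201·4.96 + 2·26446.7 = 53900 μs.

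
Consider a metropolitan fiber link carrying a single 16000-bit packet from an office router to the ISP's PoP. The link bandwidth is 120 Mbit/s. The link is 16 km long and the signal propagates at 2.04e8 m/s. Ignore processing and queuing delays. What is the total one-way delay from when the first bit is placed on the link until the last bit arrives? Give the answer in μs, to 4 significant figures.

Transmission delay = L/R = 16000 / 120000000 = 133.333 μs.
Propagation delay = d/s = 16000 m / 204000000 m/s = 78.4314 μs.
Total = 211.8 μs.

211.8 μs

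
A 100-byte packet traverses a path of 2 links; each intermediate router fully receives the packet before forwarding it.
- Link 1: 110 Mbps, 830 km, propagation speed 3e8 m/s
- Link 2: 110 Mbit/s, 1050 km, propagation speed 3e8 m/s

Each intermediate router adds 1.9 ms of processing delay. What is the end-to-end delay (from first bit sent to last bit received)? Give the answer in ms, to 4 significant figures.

8.181 ms

L = 100 × 8 = 800 bits.
Transmission delays (L/R per hop): 0.00727273, 0.00727273 ms; sum = 0.0145455 ms.
Propagation delays (d/s per hop): 2.76667, 3.5 ms; sum = 6.26667 ms.
Processing at 1 router(s): 1 × 1.9 ms = 1.9 ms.
End-to-end = 8.181 ms.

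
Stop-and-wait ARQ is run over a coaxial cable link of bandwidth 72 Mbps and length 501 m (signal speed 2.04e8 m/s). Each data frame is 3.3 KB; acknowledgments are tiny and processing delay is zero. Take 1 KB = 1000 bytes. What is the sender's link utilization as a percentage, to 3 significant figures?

98.7 %

t_tx = L/R = 26400/72000000 = 0.000366667 s.
t_prop = 501/204000000 = 2.45588e-06 s; RTT = 4.91176e-06 s.
Cycle = t_tx + RTT = 0.000371578 s.
Utilization = t_tx / cycle = 0.000366667/0.000371578 = 98.7 %.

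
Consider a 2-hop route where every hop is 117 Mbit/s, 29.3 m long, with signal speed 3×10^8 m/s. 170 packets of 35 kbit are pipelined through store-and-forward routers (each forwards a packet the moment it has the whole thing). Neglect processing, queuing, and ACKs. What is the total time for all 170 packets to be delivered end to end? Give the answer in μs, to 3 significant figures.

51200 μs

Per-hop transmission t_tx = L/R = 35000/117000000 = 299.145 μs.
Per-hop propagation t_prop = 29.3/300000000 = 0.0976667 μs.
Pipeline fill: first packet needs 2·t_tx to clear all hops; remaining 169 packets each add one t_tx.
Total = (2+170-1)·t_tx + 2·t_prop = 171·299.145 + 2·0.0976667 = 51200 μs.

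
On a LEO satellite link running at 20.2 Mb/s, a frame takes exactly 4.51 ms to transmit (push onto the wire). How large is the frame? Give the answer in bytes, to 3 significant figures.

L = R × t_tx = 20200000 b/s × 0.00451 s = 91102 bits.
In bytes: 91102 / 8 = 11400 bytes.

11400 bytes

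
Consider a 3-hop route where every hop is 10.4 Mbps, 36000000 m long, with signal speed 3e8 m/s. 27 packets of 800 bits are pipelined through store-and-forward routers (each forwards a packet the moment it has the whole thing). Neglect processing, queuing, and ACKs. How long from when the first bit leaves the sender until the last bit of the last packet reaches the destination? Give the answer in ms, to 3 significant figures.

362 ms

Per-hop transmission t_tx = L/R = 800/10400000 = 0.0769231 ms.
Per-hop propagation t_prop = 36000000/300000000 = 120 ms.
Pipeline fill: first packet needs 3·t_tx to clear all hops; remaining 26 packets each add one t_tx.
Total = (3+27-1)·t_tx + 3·t_prop = 29·0.0769231 + 3·120 = 362 ms.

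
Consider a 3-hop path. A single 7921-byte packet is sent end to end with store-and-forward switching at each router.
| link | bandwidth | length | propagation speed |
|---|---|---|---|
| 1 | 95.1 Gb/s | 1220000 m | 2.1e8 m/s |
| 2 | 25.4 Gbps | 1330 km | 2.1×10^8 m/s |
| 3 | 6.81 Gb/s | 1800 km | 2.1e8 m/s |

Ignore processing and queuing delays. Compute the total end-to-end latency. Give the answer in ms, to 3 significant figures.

20.7 ms

L = 7921 × 8 = 63368 bits.
Transmission delays (L/R per hop): 0.00066633, 0.0024948, 0.00930514 ms; sum = 0.0124663 ms.
Propagation delays (d/s per hop): 5.80952, 6.33333, 8.57143 ms; sum = 20.7143 ms.
End-to-end = 20.7 ms.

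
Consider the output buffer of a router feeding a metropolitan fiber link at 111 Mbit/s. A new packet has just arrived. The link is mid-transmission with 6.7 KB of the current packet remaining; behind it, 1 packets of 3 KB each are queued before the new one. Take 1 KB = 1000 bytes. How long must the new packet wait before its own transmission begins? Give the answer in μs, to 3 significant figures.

699 μs

Each queued packet: L/R = 24000/111000000 = 216.216 μs.
1 queued → 216.216 μs.
Plus remaining 53600 bits of current packet: 482.883 μs.
Queuing delay = 699 μs.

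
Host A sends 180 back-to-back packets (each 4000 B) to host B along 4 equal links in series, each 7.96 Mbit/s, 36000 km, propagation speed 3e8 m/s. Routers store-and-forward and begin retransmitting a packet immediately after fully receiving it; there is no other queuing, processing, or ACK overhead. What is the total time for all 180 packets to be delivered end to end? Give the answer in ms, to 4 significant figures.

Per-hop transmission t_tx = L/R = 32000/7960000 = 4.0201 ms.
Per-hop propagation t_prop = 36000000/300000000 = 120 ms.
Pipeline fill: first packet needs 4·t_tx to clear all hops; remaining 179 packets each add one t_tx.
Total = (4+180-1)·t_tx + 4·t_prop = 183·4.0201 + 4·120 = 1216 ms.

1216 ms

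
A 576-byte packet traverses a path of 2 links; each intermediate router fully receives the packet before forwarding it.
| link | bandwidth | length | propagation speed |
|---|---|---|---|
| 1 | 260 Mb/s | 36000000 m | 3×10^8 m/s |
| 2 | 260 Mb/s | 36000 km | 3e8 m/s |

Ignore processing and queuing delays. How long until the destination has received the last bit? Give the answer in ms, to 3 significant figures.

240 ms

L = 576 × 8 = 4608 bits.
Transmission delay per hop = L/R = 4608/260000000 = 0.0177231 ms; 2 hops → 0.0354462 ms.
Propagation delays (d/s per hop): 120, 120 ms; sum = 240 ms.
End-to-end = 240 ms.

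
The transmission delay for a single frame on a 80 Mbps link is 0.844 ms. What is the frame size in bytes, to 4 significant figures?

L = R × t_tx = 80000000 b/s × 0.000844 s = 67520 bits.
In bytes: 67520 / 8 = 8440 bytes.

8440 bytes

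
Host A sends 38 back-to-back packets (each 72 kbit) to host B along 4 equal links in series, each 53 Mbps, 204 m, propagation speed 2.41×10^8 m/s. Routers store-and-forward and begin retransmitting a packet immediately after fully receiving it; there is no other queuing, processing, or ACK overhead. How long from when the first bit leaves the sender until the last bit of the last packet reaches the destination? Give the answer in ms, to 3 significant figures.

55.7 ms

Per-hop transmission t_tx = L/R = 72000/53000000 = 1.35849 ms.
Per-hop propagation t_prop = 204/241000000 = 0.000846473 ms.
Pipeline fill: first packet needs 4·t_tx to clear all hops; remaining 37 packets each add one t_tx.
Total = (4+38-1)·t_tx + 4·t_prop = 41·1.35849 + 4·0.000846473 = 55.7 ms.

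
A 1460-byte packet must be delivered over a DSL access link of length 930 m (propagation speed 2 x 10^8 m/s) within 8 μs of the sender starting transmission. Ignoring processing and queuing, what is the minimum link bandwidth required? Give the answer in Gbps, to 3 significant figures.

3.49 Gbps

L = 11680 bits.
Propagation delay = 930 / 200000000 = 4.65 μs.
Transmission budget = 8 − 4.65 = 3.35 μs.
R ≥ L / t_tx = 11680 bits / 3.35e-06 s = 3.49 Gbps.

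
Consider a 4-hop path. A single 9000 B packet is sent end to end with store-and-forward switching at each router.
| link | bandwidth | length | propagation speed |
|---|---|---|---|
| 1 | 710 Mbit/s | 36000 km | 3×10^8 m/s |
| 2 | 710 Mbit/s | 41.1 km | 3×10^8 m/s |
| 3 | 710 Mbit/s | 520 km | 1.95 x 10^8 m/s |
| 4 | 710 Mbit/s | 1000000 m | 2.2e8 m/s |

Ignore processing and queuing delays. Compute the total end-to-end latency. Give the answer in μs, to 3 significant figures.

128000 μs

L = 9000 × 8 = 72000 bits.
Transmission delay per hop = L/R = 72000/710000000 = 101.408 μs; 4 hops → 405.634 μs.
Propagation delays (d/s per hop): 120000, 137, 2666.67, 4545.45 μs; sum = 127349 μs.
End-to-end = 128000 μs.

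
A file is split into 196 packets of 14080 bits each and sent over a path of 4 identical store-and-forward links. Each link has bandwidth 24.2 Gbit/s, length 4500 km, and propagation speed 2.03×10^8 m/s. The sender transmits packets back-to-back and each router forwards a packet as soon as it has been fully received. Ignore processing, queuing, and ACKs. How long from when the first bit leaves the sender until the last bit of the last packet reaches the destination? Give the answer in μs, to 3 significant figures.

88800 μs

Per-hop transmission t_tx = L/R = 14080/24200000000 = 0.581818 μs.
Per-hop propagation t_prop = 4500000/2.03e+08 = 22167.5 μs.
Pipeline fill: first packet needs 4·t_tx to clear all hops; remaining 195 packets each add one t_tx.
Total = (4+196-1)·t_tx + 4·t_prop = 199·0.581818 + 4·22167.5 = 88800 μs.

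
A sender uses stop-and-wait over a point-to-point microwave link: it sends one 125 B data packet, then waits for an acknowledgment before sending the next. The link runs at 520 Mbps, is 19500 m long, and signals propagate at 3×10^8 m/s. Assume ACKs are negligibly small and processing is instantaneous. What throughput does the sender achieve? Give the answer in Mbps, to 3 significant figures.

t_tx = L/R = 1000/520000000 = 1.92308e-06 s.
t_prop = 19500/300000000 = 6.5e-05 s; RTT = 0.00013 s.
Cycle = t_tx + RTT = 0.000131923 s.
Throughput = L / cycle = 1000 / 0.000131923 = 7.58 Mbps.

7.58 Mbps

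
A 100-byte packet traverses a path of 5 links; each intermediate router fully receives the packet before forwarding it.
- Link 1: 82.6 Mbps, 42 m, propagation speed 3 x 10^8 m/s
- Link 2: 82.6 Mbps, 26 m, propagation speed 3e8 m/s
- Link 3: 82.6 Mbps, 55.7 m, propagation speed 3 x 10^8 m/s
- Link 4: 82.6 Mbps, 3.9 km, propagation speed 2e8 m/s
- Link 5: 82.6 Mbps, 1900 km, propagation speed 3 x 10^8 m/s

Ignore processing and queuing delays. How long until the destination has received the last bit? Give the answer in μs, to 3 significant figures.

L = 100 × 8 = 800 bits.
Transmission delay per hop = L/R = 800/82600000 = 9.68523 μs; 5 hops → 48.4262 μs.
Propagation delays (d/s per hop): 0.14, 0.0866667, 0.185667, 19.5, 6333.33 μs; sum = 6353.25 μs.
End-to-end = 6400 μs.

6400 μs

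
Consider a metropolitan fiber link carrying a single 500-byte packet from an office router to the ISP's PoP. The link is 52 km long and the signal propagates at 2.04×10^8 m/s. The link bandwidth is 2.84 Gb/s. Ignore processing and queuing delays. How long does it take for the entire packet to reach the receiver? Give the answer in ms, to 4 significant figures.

L = 500 × 8 = 4000 bits.
Transmission delay = L/R = 4000 / 2840000000 = 0.00140845 ms.
Propagation delay = d/s = 52000 m / 204000000 m/s = 0.254902 ms.
Total = 0.2563 ms.

0.2563 ms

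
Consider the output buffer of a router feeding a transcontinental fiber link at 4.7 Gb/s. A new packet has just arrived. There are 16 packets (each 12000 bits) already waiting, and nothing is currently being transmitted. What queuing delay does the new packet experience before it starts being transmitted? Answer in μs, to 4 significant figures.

Each queued packet: L/R = 12000/4700000000 = 2.55319 μs.
16 queued → 40.8511 μs.
Queuing delay = 40.85 μs.

40.85 μs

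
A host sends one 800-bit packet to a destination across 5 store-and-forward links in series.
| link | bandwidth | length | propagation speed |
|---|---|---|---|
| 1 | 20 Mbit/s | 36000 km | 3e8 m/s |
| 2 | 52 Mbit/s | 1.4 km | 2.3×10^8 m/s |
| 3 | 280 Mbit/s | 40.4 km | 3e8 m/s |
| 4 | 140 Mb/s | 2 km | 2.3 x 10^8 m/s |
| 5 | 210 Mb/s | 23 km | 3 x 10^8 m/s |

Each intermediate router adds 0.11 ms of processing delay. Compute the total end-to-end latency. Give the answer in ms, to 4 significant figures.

Transmission delays (L/R per hop): 0.04, 0.0153846, 0.00285714, 0.00571429, 0.00380952 ms; sum = 0.0677656 ms.
Propagation delays (d/s per hop): 120, 0.00608696, 0.134667, 0.00869565, 0.0766667 ms; sum = 120.226 ms.
Processing at 4 router(s): 4 × 0.11 ms = 0.44 ms.
End-to-end = 120.7 ms.

120.7 ms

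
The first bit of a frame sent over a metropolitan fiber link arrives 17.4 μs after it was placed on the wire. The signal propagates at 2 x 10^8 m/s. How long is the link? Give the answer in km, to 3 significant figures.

3.48 km

d = s × t_prop = 200000000 × 1.74e-05 = 3.48 km.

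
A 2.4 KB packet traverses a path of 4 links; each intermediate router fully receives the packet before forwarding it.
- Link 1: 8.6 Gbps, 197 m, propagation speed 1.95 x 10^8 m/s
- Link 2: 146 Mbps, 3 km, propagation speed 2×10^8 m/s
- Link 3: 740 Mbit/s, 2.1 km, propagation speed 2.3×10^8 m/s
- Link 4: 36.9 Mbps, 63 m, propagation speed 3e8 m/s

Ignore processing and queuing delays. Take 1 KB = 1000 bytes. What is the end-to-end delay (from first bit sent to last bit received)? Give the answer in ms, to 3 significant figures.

L = 19200 bits.
Transmission delays (L/R per hop): 0.00223256, 0.131507, 0.0259459, 0.520325 ms; sum = 0.680011 ms.
Propagation delays (d/s per hop): 0.00101026, 0.015, 0.00913043, 0.00021 ms; sum = 0.0253507 ms.
End-to-end = 0.705 ms.

0.705 ms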